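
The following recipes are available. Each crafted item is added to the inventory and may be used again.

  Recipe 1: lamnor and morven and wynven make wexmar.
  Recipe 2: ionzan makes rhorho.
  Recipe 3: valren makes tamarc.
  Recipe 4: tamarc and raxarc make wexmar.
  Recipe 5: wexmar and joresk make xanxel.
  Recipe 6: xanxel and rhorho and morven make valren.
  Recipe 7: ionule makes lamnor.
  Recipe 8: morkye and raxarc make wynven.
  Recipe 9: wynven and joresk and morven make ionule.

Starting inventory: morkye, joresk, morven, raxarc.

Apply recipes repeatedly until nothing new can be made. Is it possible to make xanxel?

Yes

Using Recipe 8, morkye and raxarc make wynven.
wynven and joresk and morven → ionule (Recipe 9).
ionule → lamnor (Recipe 7).
lamnor and morven and wynven → wexmar (Recipe 1).
wexmar and joresk → xanxel (Recipe 5).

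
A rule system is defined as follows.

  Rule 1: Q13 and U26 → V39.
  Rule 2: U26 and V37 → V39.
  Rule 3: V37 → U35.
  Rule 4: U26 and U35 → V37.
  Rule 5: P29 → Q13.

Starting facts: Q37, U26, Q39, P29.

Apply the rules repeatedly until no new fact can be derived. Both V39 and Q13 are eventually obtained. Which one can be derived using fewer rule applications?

Q13: P29 holds, so Q13 follows (Rule 5). [1 rule application]
V39: P29 holds, so Q13 follows (Rule 5). From Q13 and U26, Rule 1 gives V39. [2 rule applications]
Q13 needs fewer.

Q13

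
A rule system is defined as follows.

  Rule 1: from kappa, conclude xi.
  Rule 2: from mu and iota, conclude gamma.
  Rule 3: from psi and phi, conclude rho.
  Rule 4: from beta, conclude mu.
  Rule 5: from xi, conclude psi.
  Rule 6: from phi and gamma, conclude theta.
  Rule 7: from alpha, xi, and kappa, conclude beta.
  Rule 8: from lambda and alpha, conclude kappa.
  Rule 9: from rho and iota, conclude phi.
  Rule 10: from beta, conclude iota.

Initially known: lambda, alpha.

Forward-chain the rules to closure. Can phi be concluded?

phi would need rho and iota (Rule 9), but rho is never established.

No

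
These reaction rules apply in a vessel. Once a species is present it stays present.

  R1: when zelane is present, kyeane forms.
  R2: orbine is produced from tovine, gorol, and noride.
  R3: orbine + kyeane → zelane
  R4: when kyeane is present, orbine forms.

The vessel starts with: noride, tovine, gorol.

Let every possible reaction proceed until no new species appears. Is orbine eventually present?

tovine, gorol, and noride present → orbine forms (R2).

Yes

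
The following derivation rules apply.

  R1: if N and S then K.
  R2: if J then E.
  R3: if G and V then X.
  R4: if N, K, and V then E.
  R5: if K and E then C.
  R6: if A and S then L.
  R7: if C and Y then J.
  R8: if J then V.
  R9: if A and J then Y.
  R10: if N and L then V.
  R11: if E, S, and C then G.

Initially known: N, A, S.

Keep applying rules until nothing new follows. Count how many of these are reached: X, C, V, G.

N and S hold, so K follows (R1).
From A and S, R6 gives L.
N and L hold, so V follows (R10).
From N, K, and V, R4 gives E.
From K and E, R5 gives C.
From E, S, and C, R11 gives G.
From G and V, R3 gives X.
X: reached.
C: reached.
V: reached.
G: reached.
All 4 are reached.

4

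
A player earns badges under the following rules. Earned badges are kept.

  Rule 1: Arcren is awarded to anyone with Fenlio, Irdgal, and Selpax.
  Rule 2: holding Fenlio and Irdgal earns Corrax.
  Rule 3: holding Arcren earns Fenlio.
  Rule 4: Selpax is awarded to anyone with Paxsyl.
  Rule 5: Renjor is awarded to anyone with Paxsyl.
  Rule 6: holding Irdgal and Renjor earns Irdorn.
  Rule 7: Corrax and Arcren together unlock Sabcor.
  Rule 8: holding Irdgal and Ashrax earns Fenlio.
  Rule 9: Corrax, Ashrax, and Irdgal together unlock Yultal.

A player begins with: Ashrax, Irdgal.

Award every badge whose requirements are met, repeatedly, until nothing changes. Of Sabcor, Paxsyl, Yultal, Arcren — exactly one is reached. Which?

Yultal

With Irdgal and Ashrax, Fenlio is earned (Rule 8).
With Fenlio and Irdgal, Corrax is earned (Rule 2).
With Corrax, Ashrax, and Irdgal, Yultal is earned (Rule 9).
Arcren would need Fenlio, Irdgal, and Selpax (Rule 1), but Selpax is never earned. No rule produces Paxsyl, and it is not given. Sabcor would need Corrax and Arcren (Rule 7), but Arcren is never earned.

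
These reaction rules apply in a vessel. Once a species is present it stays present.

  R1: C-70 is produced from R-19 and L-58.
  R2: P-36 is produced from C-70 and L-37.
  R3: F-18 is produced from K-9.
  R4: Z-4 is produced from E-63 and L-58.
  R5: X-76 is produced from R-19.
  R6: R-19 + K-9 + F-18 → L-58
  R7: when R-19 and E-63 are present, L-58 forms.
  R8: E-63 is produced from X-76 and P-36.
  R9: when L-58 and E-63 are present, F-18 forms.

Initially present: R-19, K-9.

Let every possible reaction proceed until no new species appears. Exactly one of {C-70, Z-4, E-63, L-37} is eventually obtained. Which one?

C-70

K-9 present → F-18 forms (R3).
R-19, K-9, and F-18 present → L-58 forms (R6).
R-19 and L-58 present → C-70 forms (R1).
E-63 would need X-76 and P-36 (R8), but P-36 never forms. Z-4 would need E-63 and L-58 (R4), but E-63 never forms. No rule produces L-37, and it is not given.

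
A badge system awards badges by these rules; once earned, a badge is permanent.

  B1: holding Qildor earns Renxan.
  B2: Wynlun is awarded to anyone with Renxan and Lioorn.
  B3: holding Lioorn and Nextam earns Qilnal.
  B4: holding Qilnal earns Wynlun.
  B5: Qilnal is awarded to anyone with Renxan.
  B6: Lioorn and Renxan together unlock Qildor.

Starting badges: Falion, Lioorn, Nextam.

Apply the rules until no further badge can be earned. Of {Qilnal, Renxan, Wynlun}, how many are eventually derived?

With Lioorn and Nextam, Qilnal is earned (B3).
With Qilnal, Wynlun is earned (B4).
Qilnal: reached.
Renxan would need Qildor (B1), but Qildor is never earned.
Wynlun: reached.
Reached: Qilnal and Wynlun — 2 of the 3.

2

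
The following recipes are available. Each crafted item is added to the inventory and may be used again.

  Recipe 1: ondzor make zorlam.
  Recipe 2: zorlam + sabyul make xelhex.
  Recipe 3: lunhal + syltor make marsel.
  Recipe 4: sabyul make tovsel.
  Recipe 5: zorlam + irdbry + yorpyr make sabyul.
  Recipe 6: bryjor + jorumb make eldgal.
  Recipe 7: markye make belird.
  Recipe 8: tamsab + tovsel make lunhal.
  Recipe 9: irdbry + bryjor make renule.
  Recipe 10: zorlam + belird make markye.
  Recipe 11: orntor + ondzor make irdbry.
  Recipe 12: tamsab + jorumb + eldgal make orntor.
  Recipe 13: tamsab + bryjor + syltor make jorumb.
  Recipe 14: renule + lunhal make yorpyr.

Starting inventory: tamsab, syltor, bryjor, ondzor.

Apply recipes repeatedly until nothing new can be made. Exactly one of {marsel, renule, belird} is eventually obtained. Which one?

renule

tamsab + bryjor + syltor → jorumb (Recipe 13).
Using Recipe 6, bryjor and jorumb make eldgal.
Using Recipe 12, tamsab, jorumb, and eldgal make orntor.
Using Recipe 11, orntor and ondzor make irdbry.
irdbry + bryjor → renule (Recipe 9).
belird would need markye (Recipe 7), but markye is never obtained. marsel would need lunhal and syltor (Recipe 3), but lunhal is never obtained.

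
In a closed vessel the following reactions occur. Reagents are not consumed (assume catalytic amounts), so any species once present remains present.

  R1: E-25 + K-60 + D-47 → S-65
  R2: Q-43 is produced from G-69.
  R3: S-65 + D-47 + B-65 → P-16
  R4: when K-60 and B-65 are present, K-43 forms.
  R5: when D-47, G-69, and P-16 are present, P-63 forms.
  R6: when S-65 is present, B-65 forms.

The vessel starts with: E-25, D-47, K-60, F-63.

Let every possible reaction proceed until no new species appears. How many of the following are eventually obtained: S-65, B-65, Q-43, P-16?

3

E-25, K-60, and D-47 present → S-65 forms (R1).
S-65 present → B-65 forms (R6).
S-65, D-47, and B-65 present → P-16 forms (R3).
S-65: reached.
B-65: reached.
Q-43 would need G-69 (R2), but G-69 never forms.
P-16: reached.
Reached: S-65, B-65, and P-16 — 3 of the 4.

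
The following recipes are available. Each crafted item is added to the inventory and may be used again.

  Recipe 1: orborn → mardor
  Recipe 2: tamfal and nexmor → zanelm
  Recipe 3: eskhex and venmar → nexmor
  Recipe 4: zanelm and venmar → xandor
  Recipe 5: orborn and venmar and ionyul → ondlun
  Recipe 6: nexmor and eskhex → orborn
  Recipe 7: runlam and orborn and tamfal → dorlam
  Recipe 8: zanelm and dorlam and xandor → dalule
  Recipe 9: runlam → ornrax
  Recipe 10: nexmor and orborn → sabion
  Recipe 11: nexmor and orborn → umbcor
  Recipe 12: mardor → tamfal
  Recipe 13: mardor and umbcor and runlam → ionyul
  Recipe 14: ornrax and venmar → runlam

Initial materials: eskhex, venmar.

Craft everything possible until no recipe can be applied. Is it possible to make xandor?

Yes

eskhex and venmar → nexmor (Recipe 3).
Using Recipe 6, nexmor and eskhex make orborn.
Using Recipe 1, orborn makes mardor.
Using Recipe 12, mardor makes tamfal.
Using Recipe 2, tamfal and nexmor make zanelm.
zanelm and venmar → xandor (Recipe 4).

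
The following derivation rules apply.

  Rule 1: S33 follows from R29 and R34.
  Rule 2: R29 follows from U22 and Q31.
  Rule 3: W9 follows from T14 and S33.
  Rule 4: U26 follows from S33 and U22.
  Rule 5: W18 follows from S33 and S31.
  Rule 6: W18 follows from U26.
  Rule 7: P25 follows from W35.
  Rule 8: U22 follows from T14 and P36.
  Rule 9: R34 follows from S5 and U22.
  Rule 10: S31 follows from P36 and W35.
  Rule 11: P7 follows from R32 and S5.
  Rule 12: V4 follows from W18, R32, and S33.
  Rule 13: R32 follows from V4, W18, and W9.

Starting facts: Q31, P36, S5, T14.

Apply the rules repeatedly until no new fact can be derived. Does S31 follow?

No

S31 would need P36 and W35 (Rule 10), but W35 is never established.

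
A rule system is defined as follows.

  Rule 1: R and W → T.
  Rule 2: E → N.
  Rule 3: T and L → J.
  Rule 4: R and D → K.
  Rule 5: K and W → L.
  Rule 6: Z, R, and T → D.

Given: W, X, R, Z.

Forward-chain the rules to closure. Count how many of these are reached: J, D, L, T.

4

R and W hold, so T follows (Rule 1).
Z, R, and T hold, so D follows (Rule 6).
From R and D, Rule 4 gives K.
K and W hold, so L follows (Rule 5).
T and L hold, so J follows (Rule 3).
J: reached.
D: reached.
L: reached.
T: reached.
All 4 are reached.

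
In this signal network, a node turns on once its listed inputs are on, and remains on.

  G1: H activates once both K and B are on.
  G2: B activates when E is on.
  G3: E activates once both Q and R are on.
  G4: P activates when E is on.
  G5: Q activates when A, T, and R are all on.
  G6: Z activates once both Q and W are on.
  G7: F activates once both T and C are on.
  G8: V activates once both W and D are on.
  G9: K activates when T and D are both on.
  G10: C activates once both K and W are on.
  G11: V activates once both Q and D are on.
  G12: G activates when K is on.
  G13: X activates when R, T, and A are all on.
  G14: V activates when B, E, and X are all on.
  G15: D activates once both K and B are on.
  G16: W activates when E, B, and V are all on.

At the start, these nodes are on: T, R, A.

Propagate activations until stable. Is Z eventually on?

Yes

A, T, and R are on, so Q activates (G5).
R, T, and A are on, so X activates (G13).
Q and R are on, so E activates (G3).
E is on, so B activates (G2).
B, E, and X are on, so V activates (G14).
E, B, and V are on, so W activates (G16).
Q and W are on, so Z activates (G6).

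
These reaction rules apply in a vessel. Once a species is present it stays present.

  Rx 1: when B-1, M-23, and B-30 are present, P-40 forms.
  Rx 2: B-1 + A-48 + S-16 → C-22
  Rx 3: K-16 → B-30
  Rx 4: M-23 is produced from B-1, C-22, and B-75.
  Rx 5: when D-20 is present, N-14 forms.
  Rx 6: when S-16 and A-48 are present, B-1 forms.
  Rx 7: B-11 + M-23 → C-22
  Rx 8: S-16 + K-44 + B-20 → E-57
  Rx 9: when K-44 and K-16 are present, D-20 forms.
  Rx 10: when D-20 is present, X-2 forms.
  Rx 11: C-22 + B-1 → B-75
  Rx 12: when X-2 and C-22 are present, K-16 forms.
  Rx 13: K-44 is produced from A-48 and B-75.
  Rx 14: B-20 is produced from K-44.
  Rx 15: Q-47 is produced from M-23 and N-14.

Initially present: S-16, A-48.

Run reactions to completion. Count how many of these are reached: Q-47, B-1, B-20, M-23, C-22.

4

S-16 and A-48 present → B-1 forms (Rx 6).
B-1, A-48, and S-16 present → C-22 forms (Rx 2).
C-22 and B-1 present → B-75 forms (Rx 11).
B-1, C-22, and B-75 present → M-23 forms (Rx 4).
A-48 and B-75 present → K-44 forms (Rx 13).
K-44 present → B-20 forms (Rx 14).
Q-47 would need M-23 and N-14 (Rx 15), but N-14 never forms.
B-1: reached.
B-20: reached.
M-23: reached.
C-22: reached.
Reached: B-1, B-20, M-23, and C-22 — 4 of the 5.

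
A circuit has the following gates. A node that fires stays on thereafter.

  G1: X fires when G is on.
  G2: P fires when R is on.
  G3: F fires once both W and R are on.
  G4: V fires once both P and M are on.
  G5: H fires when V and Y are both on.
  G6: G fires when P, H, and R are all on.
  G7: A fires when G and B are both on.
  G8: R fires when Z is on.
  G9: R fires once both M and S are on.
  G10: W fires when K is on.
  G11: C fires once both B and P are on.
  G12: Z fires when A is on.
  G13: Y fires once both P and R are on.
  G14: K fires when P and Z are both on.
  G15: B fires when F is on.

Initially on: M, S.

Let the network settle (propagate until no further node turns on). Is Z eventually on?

Z would need A (G12), but A never turns on.

No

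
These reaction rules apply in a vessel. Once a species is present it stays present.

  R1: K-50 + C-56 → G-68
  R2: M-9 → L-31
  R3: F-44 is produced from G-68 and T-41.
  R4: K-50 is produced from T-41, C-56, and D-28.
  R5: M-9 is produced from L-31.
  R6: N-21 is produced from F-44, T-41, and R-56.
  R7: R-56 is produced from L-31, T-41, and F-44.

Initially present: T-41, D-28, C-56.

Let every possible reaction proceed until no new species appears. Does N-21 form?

N-21 would need F-44, T-41, and R-56 (R6), but R-56 never forms.

No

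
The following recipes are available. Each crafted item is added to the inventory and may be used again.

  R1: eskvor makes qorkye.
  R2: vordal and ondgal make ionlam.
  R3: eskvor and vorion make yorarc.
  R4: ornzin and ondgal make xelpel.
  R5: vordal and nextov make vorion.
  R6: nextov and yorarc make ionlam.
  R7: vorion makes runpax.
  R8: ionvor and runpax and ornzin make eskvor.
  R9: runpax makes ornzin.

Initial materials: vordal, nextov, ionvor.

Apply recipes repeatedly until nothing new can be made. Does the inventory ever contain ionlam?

Yes

vordal and nextov → vorion (R5).
Using R7, vorion makes runpax.
Using R9, runpax makes ornzin.
ionvor and runpax and ornzin → eskvor (R8).
eskvor and vorion → yorarc (R3).
Using R6, nextov and yorarc make ionlam.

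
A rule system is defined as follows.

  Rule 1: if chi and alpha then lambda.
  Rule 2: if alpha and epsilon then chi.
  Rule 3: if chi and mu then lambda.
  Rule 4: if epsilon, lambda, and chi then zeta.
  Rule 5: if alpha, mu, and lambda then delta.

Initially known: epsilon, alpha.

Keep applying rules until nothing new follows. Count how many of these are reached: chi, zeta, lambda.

From alpha and epsilon, Rule 2 gives chi.
From chi and alpha, Rule 1 gives lambda.
epsilon, lambda, and chi hold, so zeta follows (Rule 4).
chi: reached.
zeta: reached.
lambda: reached.
All 3 are reached.

3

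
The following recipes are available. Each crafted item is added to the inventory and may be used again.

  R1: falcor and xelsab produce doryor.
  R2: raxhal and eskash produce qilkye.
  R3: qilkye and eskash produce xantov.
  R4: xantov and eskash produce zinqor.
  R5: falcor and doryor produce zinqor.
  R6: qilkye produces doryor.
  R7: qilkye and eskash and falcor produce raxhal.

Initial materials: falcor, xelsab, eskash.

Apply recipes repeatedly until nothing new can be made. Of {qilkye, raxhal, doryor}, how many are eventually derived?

Using R1, falcor and xelsab make doryor.
qilkye would need raxhal and eskash (R2), but raxhal is never obtained.
raxhal would need qilkye, eskash, and falcor (R7), but qilkye is never obtained.
doryor: reached.
Reached: doryor — 1 of the 3.

1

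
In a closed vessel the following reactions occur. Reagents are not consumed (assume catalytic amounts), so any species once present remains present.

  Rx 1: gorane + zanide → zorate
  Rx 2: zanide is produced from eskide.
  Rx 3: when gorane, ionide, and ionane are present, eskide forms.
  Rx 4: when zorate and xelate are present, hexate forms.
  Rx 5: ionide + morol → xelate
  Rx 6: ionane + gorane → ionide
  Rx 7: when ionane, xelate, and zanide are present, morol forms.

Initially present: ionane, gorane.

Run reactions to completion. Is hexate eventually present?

hexate would need zorate and xelate (Rx 4), but xelate never forms.

No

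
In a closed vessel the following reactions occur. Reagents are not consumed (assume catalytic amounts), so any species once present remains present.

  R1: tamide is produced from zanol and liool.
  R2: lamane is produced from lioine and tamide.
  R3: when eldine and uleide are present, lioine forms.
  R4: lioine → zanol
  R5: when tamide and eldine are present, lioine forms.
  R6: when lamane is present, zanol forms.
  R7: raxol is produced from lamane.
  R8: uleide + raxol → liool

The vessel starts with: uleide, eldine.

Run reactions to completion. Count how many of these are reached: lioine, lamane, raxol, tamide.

eldine and uleide present → lioine forms (R3).
lioine: reached.
lamane would need lioine and tamide (R2), but tamide never forms.
raxol would need lamane (R7), but lamane never forms.
tamide would need zanol and liool (R1), but liool never forms.
Reached: lioine — 1 of the 4.

1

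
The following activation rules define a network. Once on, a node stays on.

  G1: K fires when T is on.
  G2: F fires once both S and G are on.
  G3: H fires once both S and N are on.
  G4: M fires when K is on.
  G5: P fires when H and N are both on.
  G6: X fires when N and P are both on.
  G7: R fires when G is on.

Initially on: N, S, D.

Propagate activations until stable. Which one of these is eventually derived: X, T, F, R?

X

S and N are on, so H fires (G3).
G5: H and N on → P on.
N and P are on, so X fires (G6).
No rule produces T, and it is not given. F would need S and G (G2), but G never turns on. R would need G (G7), but G never turns on.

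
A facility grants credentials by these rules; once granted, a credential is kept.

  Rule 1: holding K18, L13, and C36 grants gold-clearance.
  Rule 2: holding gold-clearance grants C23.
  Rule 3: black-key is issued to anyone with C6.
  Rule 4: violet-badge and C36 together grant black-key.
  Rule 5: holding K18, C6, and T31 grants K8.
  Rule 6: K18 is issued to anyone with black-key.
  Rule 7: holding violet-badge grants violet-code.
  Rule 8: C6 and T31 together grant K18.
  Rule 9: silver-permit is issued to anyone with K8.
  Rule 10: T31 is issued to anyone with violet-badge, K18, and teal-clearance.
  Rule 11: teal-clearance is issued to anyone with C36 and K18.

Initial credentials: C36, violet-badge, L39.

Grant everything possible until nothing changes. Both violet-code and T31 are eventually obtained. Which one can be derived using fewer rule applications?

violet-code

violet-code: Holding violet-badge grants violet-code (Rule 7). [1 rule application]
T31: Holding violet-badge and C36 grants black-key (Rule 4). Holding black-key grants K18 (Rule 6). Holding C36 and K18 grants teal-clearance (Rule 11). Holding violet-badge, K18, and teal-clearance grants T31 (Rule 10). [4 rule applications]
violet-code needs fewer.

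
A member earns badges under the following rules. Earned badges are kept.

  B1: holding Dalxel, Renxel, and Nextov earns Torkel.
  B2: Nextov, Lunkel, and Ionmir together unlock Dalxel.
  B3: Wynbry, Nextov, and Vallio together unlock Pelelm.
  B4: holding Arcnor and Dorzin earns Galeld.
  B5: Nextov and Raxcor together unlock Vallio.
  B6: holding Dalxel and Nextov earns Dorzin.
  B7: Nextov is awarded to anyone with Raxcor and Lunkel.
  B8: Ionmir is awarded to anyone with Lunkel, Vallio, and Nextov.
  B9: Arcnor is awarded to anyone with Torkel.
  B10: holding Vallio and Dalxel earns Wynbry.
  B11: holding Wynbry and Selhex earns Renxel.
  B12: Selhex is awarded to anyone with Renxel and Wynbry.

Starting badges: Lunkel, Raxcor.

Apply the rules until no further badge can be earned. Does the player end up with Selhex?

Selhex would need Renxel and Wynbry (B12), but Renxel is never earned.

No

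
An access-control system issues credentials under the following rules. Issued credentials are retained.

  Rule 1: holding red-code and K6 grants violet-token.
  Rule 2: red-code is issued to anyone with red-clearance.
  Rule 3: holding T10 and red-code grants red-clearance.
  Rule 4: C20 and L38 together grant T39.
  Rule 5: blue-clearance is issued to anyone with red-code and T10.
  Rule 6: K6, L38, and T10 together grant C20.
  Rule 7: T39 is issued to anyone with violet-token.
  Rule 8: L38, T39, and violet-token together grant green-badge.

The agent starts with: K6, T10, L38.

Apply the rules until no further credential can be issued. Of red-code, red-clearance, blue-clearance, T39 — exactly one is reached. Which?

Holding K6, L38, and T10 grants C20 (Rule 6).
Holding C20 and L38 grants T39 (Rule 4).
red-clearance would need T10 and red-code (Rule 3), but red-code is never granted. red-code would need red-clearance (Rule 2), but red-clearance is never granted. blue-clearance would need red-code and T10 (Rule 5), but red-code is never granted.

T39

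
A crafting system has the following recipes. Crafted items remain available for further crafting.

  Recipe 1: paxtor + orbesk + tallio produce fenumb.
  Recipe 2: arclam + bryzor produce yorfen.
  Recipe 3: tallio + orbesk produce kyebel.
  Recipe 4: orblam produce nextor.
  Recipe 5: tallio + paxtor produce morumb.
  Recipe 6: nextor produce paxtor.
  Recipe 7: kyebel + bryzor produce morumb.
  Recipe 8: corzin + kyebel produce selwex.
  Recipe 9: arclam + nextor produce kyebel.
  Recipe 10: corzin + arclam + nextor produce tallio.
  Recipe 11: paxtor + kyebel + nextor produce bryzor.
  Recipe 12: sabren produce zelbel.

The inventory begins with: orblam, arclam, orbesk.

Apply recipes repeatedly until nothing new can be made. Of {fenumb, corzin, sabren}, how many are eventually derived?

fenumb would need paxtor, orbesk, and tallio (Recipe 1), but tallio is never obtained.
No rule produces corzin, and it is not given.
No rule produces sabren, and it is not given.
None of the 3 are reached.

0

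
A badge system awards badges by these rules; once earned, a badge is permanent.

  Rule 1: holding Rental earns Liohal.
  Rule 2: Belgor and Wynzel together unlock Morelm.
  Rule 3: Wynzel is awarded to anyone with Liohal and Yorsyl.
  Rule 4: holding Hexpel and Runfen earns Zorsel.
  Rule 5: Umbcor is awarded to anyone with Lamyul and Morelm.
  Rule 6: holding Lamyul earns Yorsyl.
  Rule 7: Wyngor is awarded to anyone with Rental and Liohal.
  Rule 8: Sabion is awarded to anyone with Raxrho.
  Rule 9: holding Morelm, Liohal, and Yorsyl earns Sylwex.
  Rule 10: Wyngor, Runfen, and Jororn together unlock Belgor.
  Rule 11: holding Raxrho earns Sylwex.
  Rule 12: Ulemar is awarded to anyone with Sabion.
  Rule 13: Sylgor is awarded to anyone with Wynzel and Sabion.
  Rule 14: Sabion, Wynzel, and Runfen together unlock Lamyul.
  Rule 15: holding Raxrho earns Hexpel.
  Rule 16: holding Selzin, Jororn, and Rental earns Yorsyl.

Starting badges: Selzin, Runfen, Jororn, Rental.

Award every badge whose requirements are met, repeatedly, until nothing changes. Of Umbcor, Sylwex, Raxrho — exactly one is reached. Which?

Sylwex

With Selzin, Jororn, and Rental, Yorsyl is earned (Rule 16).
With Rental, Liohal is earned (Rule 1).
With Liohal and Yorsyl, Wynzel is earned (Rule 3).
With Rental and Liohal, Wyngor is earned (Rule 7).
With Wyngor, Runfen, and Jororn, Belgor is earned (Rule 10).
With Belgor and Wynzel, Morelm is earned (Rule 2).
With Morelm, Liohal, and Yorsyl, Sylwex is earned (Rule 9).
No rule produces Raxrho, and it is not given. Umbcor would need Lamyul and Morelm (Rule 5), but Lamyul is never earned.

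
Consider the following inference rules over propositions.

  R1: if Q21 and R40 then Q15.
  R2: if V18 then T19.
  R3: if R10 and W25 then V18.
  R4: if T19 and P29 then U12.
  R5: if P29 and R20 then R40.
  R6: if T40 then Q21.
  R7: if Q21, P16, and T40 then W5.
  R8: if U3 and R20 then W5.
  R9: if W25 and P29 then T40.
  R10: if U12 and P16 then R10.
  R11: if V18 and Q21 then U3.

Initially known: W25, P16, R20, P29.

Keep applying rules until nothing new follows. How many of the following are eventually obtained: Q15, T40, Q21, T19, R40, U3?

From W25 and P29, R9 gives T40.
P29 and R20 hold, so R40 follows (R5).
T40 holds, so Q21 follows (R6).
From Q21 and R40, R1 gives Q15.
Q15: reached.
T40: reached.
Q21: reached.
T19 would need V18 (R2), but V18 is never established.
R40: reached.
U3 would need V18 and Q21 (R11), but V18 is never established.
Reached: Q15, T40, Q21, and R40 — 4 of the 6.

4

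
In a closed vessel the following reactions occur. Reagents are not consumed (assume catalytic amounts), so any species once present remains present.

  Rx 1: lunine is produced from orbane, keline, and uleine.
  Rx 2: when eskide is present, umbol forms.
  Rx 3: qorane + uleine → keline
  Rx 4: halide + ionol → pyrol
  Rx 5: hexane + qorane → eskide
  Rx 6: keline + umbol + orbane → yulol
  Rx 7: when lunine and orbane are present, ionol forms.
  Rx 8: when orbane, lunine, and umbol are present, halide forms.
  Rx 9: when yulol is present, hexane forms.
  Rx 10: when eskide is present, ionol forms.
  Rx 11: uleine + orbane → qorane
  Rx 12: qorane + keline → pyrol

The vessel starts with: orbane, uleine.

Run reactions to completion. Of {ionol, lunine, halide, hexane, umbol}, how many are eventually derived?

uleine and orbane present → qorane forms (Rx 11).
qorane and uleine present → keline forms (Rx 3).
orbane, keline, and uleine present → lunine forms (Rx 1).
lunine and orbane present → ionol forms (Rx 7).
ionol: reached.
lunine: reached.
halide would need orbane, lunine, and umbol (Rx 8), but umbol never forms.
hexane would need yulol (Rx 9), but yulol never forms.
umbol would need eskide (Rx 2), but eskide never forms.
Reached: ionol and lunine — 2 of the 5.

2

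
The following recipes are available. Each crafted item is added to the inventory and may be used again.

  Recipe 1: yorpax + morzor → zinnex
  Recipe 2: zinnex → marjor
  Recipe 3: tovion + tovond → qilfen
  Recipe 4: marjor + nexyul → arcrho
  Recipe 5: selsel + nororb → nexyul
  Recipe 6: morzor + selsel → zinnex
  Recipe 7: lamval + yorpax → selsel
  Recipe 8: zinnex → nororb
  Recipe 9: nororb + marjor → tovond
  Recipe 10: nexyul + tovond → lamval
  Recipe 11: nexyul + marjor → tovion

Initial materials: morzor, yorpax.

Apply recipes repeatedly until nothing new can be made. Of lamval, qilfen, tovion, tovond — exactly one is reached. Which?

Using Recipe 1, yorpax and morzor make zinnex.
Using Recipe 2, zinnex makes marjor.
Using Recipe 8, zinnex makes nororb.
Using Recipe 9, nororb and marjor make tovond.
tovion would need nexyul and marjor (Recipe 11), but nexyul is never obtained. qilfen would need tovion and tovond (Recipe 3), but tovion is never obtained. lamval would need nexyul and tovond (Recipe 10), but nexyul is never obtained.

tovond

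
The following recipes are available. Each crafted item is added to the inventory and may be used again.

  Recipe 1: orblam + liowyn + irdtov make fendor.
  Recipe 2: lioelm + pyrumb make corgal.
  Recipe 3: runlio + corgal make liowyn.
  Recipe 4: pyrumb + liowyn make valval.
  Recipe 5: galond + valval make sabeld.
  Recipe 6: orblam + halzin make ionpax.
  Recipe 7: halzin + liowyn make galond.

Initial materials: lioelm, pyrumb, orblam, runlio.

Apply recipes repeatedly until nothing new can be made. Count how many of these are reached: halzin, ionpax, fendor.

No rule produces halzin, and it is not given.
ionpax would need orblam and halzin (Recipe 6), but halzin is never obtained.
fendor would need orblam, liowyn, and irdtov (Recipe 1), but irdtov is never obtained.
None of the 3 are reached.

0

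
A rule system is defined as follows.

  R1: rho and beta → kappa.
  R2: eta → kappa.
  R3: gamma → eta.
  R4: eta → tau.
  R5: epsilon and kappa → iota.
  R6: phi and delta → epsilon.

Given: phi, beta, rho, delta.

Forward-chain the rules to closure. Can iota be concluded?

Yes

From phi and delta, R6 gives epsilon.
From rho and beta, R1 gives kappa.
From epsilon and kappa, R5 gives iota.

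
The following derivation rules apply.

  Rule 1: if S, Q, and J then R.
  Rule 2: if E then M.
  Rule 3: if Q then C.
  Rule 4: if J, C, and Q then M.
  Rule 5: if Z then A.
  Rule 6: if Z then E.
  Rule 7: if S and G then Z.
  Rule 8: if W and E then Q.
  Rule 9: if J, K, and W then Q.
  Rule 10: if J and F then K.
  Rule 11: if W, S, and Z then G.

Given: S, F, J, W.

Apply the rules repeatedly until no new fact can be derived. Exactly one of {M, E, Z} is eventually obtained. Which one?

From J and F, Rule 10 gives K.
J, K, and W hold, so Q follows (Rule 9).
Q holds, so C follows (Rule 3).
J, C, and Q hold, so M follows (Rule 4).
E would need Z (Rule 6), but Z is never established. Z would need S and G (Rule 7), but G is never established.

M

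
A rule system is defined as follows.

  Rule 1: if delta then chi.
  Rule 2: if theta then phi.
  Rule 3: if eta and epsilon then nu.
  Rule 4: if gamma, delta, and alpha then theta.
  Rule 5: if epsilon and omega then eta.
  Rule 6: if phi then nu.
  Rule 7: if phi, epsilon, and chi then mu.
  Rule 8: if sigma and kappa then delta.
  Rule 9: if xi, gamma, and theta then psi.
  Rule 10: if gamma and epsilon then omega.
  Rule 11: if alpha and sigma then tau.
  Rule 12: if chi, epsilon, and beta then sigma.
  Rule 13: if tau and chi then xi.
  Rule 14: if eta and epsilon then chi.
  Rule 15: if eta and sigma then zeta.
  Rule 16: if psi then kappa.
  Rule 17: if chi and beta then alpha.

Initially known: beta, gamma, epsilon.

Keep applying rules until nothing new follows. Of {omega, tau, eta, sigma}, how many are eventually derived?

From gamma and epsilon, Rule 10 gives omega.
From epsilon and omega, Rule 5 gives eta.
From eta and epsilon, Rule 14 gives chi.
chi, epsilon, and beta hold, so sigma follows (Rule 12).
From chi and beta, Rule 17 gives alpha.
alpha and sigma hold, so tau follows (Rule 11).
omega: reached.
tau: reached.
eta: reached.
sigma: reached.
All 4 are reached.

4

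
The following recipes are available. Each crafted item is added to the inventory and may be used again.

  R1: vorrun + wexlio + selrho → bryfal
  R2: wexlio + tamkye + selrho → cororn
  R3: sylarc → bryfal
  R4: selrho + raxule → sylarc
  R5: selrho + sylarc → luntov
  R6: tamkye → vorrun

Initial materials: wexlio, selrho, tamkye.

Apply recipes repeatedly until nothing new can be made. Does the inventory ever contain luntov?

No

luntov would need selrho and sylarc (R5), but sylarc is never obtained.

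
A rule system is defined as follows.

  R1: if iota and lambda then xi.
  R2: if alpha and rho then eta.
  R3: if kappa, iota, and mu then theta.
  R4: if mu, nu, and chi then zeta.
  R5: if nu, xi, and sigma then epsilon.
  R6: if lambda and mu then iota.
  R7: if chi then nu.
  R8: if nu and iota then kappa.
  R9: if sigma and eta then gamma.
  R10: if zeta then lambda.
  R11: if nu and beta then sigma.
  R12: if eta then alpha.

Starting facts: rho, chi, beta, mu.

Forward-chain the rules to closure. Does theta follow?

Yes

chi holds, so nu follows (R7).
mu, nu, and chi hold, so zeta follows (R4).
zeta holds, so lambda follows (R10).
From lambda and mu, R6 gives iota.
nu and iota hold, so kappa follows (R8).
kappa, iota, and mu hold, so theta follows (R3).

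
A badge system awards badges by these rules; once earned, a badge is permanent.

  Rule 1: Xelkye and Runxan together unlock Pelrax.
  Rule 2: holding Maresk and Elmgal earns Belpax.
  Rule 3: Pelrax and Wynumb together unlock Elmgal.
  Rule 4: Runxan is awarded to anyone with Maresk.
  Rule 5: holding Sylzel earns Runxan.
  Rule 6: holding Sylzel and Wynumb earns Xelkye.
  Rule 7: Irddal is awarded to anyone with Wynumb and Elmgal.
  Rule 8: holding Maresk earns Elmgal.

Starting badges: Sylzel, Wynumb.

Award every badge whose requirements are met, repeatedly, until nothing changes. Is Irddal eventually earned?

With Sylzel, Runxan is earned (Rule 5).
With Sylzel and Wynumb, Xelkye is earned (Rule 6).
With Xelkye and Runxan, Pelrax is earned (Rule 1).
With Pelrax and Wynumb, Elmgal is earned (Rule 3).
With Wynumb and Elmgal, Irddal is earned (Rule 7).

Yes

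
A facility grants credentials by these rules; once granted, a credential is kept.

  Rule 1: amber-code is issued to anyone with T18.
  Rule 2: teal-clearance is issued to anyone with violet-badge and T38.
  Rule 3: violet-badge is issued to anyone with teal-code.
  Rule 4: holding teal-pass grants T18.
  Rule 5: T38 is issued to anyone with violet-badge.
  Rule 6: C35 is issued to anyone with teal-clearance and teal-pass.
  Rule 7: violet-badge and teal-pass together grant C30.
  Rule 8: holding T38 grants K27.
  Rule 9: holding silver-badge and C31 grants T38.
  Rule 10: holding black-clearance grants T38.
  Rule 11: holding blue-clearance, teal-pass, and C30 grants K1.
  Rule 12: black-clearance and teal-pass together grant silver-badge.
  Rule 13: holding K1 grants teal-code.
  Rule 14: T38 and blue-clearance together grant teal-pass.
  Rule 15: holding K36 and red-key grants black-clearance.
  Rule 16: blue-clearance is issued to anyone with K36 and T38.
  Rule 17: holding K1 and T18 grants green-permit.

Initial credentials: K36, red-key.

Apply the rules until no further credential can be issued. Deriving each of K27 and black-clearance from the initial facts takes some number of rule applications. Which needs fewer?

black-clearance

black-clearance: Holding K36 and red-key grants black-clearance (Rule 15). [1 rule application]
K27: Holding K36 and red-key grants black-clearance (Rule 15). Holding black-clearance grants T38 (Rule 10). Holding T38 grants K27 (Rule 8). [3 rule applications]
black-clearance needs fewer.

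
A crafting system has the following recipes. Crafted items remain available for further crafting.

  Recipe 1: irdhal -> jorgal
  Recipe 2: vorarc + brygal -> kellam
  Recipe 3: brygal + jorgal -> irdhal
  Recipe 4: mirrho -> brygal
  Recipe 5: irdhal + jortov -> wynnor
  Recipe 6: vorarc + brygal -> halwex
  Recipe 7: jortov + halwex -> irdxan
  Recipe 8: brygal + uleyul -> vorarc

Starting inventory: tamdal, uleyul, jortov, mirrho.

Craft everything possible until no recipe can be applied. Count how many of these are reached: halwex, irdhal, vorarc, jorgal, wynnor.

2

mirrho -> brygal (Recipe 4).
brygal + uleyul -> vorarc (Recipe 8).
Using Recipe 6, vorarc and brygal make halwex.
halwex: reached.
irdhal would need brygal and jorgal (Recipe 3), but jorgal is never obtained.
vorarc: reached.
jorgal would need irdhal (Recipe 1), but irdhal is never obtained.
wynnor would need irdhal and jortov (Recipe 5), but irdhal is never obtained.
Reached: halwex and vorarc — 2 of the 5.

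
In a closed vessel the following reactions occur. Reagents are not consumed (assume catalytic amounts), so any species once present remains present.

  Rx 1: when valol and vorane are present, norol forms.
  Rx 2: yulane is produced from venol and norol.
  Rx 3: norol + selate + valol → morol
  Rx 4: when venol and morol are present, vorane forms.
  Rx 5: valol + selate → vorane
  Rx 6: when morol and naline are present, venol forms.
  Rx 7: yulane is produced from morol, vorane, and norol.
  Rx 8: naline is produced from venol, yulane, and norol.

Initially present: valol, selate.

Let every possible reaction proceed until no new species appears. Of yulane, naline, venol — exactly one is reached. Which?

yulane

valol and selate present → vorane forms (Rx 5).
valol and vorane present → norol forms (Rx 1).
norol, selate, and valol present → morol forms (Rx 3).
morol, vorane, and norol present → yulane forms (Rx 7).
venol would need morol and naline (Rx 6), but naline never forms. naline would need venol, yulane, and norol (Rx 8), but venol never forms.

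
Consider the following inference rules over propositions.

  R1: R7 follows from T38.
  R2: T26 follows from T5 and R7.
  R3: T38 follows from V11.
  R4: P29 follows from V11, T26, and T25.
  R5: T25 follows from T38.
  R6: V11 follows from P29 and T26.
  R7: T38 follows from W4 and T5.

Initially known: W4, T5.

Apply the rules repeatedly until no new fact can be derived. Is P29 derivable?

P29 would need V11, T26, and T25 (R4), but V11 is never established.

No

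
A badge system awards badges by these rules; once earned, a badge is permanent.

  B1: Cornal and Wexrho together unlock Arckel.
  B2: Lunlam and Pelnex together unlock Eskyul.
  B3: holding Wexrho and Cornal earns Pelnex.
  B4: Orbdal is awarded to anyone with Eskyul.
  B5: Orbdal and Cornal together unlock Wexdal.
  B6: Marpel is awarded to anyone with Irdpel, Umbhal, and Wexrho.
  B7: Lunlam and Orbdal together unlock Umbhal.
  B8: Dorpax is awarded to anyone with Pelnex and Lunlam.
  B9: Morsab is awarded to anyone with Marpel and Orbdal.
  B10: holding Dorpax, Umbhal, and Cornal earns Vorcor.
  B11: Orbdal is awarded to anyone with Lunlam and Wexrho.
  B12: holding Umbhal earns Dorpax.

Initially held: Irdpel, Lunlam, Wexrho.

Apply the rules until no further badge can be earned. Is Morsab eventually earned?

With Lunlam and Wexrho, Orbdal is earned (B11).
With Lunlam and Orbdal, Umbhal is earned (B7).
With Irdpel, Umbhal, and Wexrho, Marpel is earned (B6).
With Marpel and Orbdal, Morsab is earned (B9).

Yes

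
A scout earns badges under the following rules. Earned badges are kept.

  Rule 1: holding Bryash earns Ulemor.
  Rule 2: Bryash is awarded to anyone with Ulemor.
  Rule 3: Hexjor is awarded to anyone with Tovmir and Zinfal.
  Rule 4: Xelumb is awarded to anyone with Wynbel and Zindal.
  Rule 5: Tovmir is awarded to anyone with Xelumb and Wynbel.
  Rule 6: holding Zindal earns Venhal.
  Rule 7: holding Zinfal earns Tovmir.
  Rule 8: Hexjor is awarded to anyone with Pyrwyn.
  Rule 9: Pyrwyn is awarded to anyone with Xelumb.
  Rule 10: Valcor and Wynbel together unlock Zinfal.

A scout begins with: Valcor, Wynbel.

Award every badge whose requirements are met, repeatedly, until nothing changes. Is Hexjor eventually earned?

Yes

With Valcor and Wynbel, Zinfal is earned (Rule 10).
With Zinfal, Tovmir is earned (Rule 7).
With Tovmir and Zinfal, Hexjor is earned (Rule 3).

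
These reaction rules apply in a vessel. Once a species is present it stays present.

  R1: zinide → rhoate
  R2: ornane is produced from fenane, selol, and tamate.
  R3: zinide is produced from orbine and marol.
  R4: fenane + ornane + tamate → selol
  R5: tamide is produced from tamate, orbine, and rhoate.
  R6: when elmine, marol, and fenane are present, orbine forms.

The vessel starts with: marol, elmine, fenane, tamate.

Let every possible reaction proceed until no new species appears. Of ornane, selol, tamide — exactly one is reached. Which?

tamide

elmine, marol, and fenane present → orbine forms (R6).
orbine and marol present → zinide forms (R3).
zinide present → rhoate forms (R1).
tamate, orbine, and rhoate present → tamide forms (R5).
selol would need fenane, ornane, and tamate (R4), but ornane never forms. ornane would need fenane, selol, and tamate (R2), but selol never forms.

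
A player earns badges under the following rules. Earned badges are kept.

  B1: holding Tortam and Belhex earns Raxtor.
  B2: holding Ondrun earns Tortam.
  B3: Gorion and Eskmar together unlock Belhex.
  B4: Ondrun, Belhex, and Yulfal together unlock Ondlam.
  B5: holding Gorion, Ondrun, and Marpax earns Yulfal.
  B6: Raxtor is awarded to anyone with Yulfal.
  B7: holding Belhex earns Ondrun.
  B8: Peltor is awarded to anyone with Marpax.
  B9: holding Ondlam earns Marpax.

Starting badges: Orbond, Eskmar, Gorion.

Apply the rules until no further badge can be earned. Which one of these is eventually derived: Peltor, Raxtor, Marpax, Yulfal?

Raxtor

With Gorion and Eskmar, Belhex is earned (B3).
With Belhex, Ondrun is earned (B7).
With Ondrun, Tortam is earned (B2).
With Tortam and Belhex, Raxtor is earned (B1).
Marpax would need Ondlam (B9), but Ondlam is never earned. Yulfal would need Gorion, Ondrun, and Marpax (B5), but Marpax is never earned. Peltor would need Marpax (B8), but Marpax is never earned.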